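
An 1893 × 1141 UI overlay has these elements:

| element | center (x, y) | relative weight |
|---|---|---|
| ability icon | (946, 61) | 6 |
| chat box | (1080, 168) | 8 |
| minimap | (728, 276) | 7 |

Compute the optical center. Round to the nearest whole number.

(924, 173)

Total weight = 6 + 8 + 7 = 21.
x: (6·946 + 8·1080 + 7·728) / 21 = 19412 / 21 ≈ 924.38
y: (6·61 + 8·168 + 7·276) / 21 = 3642 / 21 ≈ 173.43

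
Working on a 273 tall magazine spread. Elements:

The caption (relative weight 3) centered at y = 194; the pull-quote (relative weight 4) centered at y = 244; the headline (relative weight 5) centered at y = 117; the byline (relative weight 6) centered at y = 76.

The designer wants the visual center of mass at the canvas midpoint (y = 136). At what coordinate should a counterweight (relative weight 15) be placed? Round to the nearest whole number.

After adding the counterweight, total weight = 3 + 4 + 5 + 6 + 15 = 33.
Along y: (2599 + 15·y) / 33 = 136 (existing moment 3·194 + 4·244 + 5·117 + 6·76 = 2599) ⇒ y = (4488 − 2599) / 15 ≈ 125.93.

y ≈ 126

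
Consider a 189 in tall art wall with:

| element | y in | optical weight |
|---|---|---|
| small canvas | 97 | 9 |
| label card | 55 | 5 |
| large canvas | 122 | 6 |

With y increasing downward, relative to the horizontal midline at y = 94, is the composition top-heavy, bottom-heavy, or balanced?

balanced

Total weight = 9 + 5 + 6 = 20.
Σw·y = 9·97 + 5·55 + 6·122 = 1880, so ȳ = 1880/20 ≈ 94.00.
94.00 = 94 exactly: balanced.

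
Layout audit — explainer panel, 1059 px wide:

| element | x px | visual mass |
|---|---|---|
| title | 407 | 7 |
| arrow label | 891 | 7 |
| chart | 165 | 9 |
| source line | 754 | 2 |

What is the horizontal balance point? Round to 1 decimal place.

x ≈ 483.2

Total weight = 7 + 7 + 9 + 2 = 25.
x-moment: 7·407 + 7·891 + 9·165 + 2·754 = 12079; centroid 12079/25 ≈ 483.16.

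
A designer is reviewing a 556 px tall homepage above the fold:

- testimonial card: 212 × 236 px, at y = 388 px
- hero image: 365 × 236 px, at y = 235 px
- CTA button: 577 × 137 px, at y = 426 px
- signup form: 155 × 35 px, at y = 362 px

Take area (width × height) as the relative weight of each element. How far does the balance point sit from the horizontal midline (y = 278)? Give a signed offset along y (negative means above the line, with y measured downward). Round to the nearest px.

≈ 63 px

Areas → weights: testimonial card 212·236 = 50032, hero image 365·236 = 86140, CTA button 577·137 = 79049, signup form 155·35 = 5425; Σw = 220646.
y-moment: 50032·388 + 86140·235 + 79049·426 + 5425·362 = 75294040; centroid 75294040/220646 ≈ 341.24.
Difference: 341.24 − 278 ≈ 63.24.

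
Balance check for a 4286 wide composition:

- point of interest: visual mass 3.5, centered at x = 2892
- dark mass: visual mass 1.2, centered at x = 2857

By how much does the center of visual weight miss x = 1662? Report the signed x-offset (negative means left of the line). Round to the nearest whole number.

≈ 1221

Weights sum to 3.5 + 1.2 = 4.7.
x-moment: 3.5·2892 + 1.2·2857 = 13550.4; centroid 13550.4/4.7 ≈ 2883.06.
Against x = 1662, that's 2883.06 − 1662 = 1221.06.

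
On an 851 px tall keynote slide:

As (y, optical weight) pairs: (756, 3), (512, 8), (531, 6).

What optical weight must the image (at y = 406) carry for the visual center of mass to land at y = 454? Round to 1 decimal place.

w ≈ 38.2

Known weights sum to 3 + 8 + 6 = 17; their moment is 3·756 + 8·512 + 6·531 = 9550.
Set Σw·y/Σw = 454: (9550 + 406w) = 454·(17 + w).
So w = (454·17 − 9550)/(406 − 454) = -1832/-48 ≈ 38.17.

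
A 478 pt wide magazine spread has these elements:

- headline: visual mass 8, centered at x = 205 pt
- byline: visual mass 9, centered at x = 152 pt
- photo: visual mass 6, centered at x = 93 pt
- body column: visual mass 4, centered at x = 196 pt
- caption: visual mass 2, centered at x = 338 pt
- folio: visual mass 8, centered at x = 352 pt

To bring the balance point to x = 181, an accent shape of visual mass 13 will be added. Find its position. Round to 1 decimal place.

With the accent shape, Σw becomes 8 + 9 + 6 + 4 + 2 + 8 + 13 = 50.
x: need Σw·x = 50·181 = 9050. Existing = 8·205 + 9·152 + 6·93 + 4·196 + 2·338 + 8·352 = 7842. Remainder 1208 / 13 ≈ 92.92.

x ≈ 92.9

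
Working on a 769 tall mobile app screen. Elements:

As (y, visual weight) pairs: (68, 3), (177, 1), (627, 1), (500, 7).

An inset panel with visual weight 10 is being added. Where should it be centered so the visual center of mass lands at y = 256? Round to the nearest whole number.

y ≈ 112

After adding the inset panel, total weight = 3 + 1 + 1 + 7 + 10 = 22.
y: target moment 22×256 = 5632; current 3·68 + 1·177 + 1·627 + 7·500 = 4508; the inset panel supplies 1124, so y = 1124/10 ≈ 112.40.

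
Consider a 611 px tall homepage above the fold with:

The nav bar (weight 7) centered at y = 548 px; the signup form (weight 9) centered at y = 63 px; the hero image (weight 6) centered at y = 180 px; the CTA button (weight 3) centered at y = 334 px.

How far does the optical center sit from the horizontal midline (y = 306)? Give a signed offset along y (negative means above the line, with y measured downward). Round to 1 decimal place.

Weights sum to 7 + 9 + 6 + 3 = 25.
y: (7·548 + 9·63 + 6·180 + 3·334) / 25 = 6485 / 25 ≈ 259.40
Difference: 259.40 − 306 ≈ -46.60.

≈ -46.6 px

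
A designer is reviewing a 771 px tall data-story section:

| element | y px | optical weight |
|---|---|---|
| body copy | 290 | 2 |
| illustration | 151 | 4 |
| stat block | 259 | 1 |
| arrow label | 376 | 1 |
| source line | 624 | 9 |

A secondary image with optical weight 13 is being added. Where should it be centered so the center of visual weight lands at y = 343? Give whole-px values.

y ≈ 220

With the secondary image, Σw becomes 2 + 4 + 1 + 1 + 9 + 13 = 30.
y: target moment 30×343 = 10290; current 2·290 + 4·151 + 1·259 + 1·376 + 9·624 = 7435; the secondary image supplies 2855, so y = 2855/13 ≈ 219.62.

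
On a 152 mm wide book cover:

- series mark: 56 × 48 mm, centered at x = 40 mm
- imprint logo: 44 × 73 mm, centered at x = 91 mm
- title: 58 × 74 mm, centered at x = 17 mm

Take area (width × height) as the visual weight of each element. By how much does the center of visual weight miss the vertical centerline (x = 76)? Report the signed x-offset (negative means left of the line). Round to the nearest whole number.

Areas → weights: series mark 56·48 = 2688, imprint logo 44·73 = 3212, title 58·74 = 4292; Σw = 10192.
Σw·x = 2688·40 + 3212·91 + 4292·17 = 472776, so x̄ = 472776/10192 ≈ 46.39.
Against x = 76, that's 46.39 − 76 = -29.61.

≈ -30 mm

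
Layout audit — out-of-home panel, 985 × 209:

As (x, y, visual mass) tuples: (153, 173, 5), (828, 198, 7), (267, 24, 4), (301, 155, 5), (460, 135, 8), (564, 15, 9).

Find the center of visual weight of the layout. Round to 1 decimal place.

(470.8, 114.1)

Weights sum to 5 + 7 + 4 + 5 + 8 + 9 = 38.
Σw·x = 17890; x̄ = 17890/38 ≈ 470.79.
y: moment 4337 / weight 38 ≈ 114.13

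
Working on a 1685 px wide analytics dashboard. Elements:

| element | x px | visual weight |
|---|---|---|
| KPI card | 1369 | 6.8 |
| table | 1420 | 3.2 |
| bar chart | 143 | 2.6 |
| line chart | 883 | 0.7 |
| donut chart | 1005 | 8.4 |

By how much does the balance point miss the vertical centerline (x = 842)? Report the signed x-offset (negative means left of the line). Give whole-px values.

Σw = 6.8 + 3.2 + 2.6 + 0.7 + 8.4 = 21.7.
Σw·x = 6.8·1369 + 3.2·1420 + 2.6·143 + 0.7·883 + 8.4·1005 = 23285.1, so x̄ = 23285.1/21.7 ≈ 1073.05.
Against x = 842, that's 1073.05 − 842 = 231.05.

≈ 231 px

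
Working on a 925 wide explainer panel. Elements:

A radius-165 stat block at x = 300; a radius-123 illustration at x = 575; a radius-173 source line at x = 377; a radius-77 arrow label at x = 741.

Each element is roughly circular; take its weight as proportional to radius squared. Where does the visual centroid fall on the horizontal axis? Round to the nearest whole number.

x ≈ 416

Weights ∝ r²: stat block 165² = 27225, illustration 123² = 15129, source line 173² = 29929, arrow label 77² = 5929; Σw = 78212.
x: (27225·300 + 15129·575 + 29929·377 + 5929·741) / 78212 = 32543297 / 78212 ≈ 416.09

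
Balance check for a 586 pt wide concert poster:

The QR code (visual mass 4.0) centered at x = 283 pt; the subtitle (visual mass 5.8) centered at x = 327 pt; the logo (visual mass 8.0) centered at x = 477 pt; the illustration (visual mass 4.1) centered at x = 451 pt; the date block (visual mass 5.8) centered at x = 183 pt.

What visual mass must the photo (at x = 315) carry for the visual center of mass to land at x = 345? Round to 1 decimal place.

Known weights sum to 4.0 + 5.8 + 8.0 + 4.1 + 5.8 = 27.7; their moment is 4.0·283 + 5.8·327 + 8.0·477 + 4.1·451 + 5.8·183 = 9755.1.
Balance at x = 345 requires (9755.1 + w·315) / (27.7 + w) = 345.
Rearranging, w·(315 − 345) = 345·27.7 − 9755.1 = -198.6, so w ≈ -198.6/-30 = 6.62.

w ≈ 6.6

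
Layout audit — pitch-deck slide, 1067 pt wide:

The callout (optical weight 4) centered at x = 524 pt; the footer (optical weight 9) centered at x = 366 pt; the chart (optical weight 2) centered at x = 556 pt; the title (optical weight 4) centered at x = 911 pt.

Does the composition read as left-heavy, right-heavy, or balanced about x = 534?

balanced

Σw = 4 + 9 + 2 + 4 = 19.
x: (4·524 + 9·366 + 2·556 + 4·911) / 19 = 10146 / 19 ≈ 534.00
That equals the midline 534 — balanced.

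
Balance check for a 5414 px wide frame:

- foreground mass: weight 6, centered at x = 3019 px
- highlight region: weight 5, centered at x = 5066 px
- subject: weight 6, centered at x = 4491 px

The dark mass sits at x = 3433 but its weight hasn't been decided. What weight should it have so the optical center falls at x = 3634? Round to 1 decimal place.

w ≈ 42.8

Known weights sum to 6 + 5 + 6 = 17; their moment is 6·3019 + 5·5066 + 6·4491 = 70390.
Balance at x = 3634 requires (70390 + w·3433) / (17 + w) = 3634.
Rearranging, w·(3433 − 3634) = 3634·17 − 70390 = -8612, so w ≈ -8612/-201 = 42.85.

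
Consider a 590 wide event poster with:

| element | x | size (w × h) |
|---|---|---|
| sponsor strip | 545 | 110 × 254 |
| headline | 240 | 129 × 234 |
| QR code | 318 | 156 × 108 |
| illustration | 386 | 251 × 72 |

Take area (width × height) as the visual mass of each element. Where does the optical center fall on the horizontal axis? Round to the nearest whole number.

Taking area as weight: sponsor strip 110·254 = 27940, headline 129·234 = 30186, QR code 156·108 = 16848, illustration 251·72 = 18072. Sum 93046.
Σw·x = 27940·545 + 30186·240 + 16848·318 + 18072·386 = 34805396, so x̄ = 34805396/93046 ≈ 374.07.

x ≈ 374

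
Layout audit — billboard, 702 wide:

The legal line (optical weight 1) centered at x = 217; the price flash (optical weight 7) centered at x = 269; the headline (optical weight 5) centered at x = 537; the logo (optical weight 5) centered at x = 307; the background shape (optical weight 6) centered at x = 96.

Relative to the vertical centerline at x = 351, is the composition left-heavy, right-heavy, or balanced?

left-heavy

Total weight = 1 + 7 + 5 + 5 + 6 = 24.
Σw·x = 1·217 + 7·269 + 5·537 + 5·307 + 6·96 = 6896, so x̄ = 6896/24 ≈ 287.33.
287.3 vs midline 351 → left-heavy.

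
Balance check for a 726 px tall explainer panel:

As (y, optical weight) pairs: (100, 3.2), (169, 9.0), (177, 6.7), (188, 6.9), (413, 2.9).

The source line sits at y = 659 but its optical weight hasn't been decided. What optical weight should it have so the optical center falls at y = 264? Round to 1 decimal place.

Fixed elements: Σw = 3.2 + 9.0 + 6.7 + 6.9 + 2.9 = 28.7, Σw·y = 3.2·100 + 9.0·169 + 6.7·177 + 6.9·188 + 2.9·413 = 5521.8.
Set Σw·y/Σw = 264: (5521.8 + 659w) = 264·(28.7 + w).
So w = (264·28.7 − 5521.8)/(659 − 264) = 2055.0/395 ≈ 5.20.

w ≈ 5.2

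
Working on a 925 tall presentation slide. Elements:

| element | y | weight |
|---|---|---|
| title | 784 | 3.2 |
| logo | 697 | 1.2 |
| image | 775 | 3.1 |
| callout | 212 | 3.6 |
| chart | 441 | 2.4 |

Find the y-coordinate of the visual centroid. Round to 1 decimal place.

y ≈ 560.7

Σw = 3.2 + 1.2 + 3.1 + 3.6 + 2.4 = 13.5.
y-moment: 3.2·784 + 1.2·697 + 3.1·775 + 3.6·212 + 2.4·441 = 7569.3; centroid 7569.3/13.5 ≈ 560.69.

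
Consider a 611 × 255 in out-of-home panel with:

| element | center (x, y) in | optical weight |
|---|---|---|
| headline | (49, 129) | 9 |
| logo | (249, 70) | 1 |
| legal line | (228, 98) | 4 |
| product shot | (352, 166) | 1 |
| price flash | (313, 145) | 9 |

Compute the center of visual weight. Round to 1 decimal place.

Σw = 9 + 1 + 4 + 1 + 9 = 24.
x-moment: 9·49 + 1·249 + 4·228 + 1·352 + 9·313 = 4771; centroid 4771/24 ≈ 198.79.
y-moment: 9·129 + 1·70 + 4·98 + 1·166 + 9·145 = 3094; centroid 3094/24 ≈ 128.92.

(198.8, 128.9)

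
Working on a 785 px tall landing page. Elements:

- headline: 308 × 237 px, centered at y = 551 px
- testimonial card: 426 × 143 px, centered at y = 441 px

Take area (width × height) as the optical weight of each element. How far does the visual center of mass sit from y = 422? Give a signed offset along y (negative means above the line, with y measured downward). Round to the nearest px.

Areas: headline 308·237 = 72996, testimonial card 426·143 = 60918. Total weight = 133914.
y-moment: 72996·551 + 60918·441 = 67085634; centroid 67085634/133914 ≈ 500.96.
Against y = 422, that's 500.96 − 422 = 78.96.

≈ 79 px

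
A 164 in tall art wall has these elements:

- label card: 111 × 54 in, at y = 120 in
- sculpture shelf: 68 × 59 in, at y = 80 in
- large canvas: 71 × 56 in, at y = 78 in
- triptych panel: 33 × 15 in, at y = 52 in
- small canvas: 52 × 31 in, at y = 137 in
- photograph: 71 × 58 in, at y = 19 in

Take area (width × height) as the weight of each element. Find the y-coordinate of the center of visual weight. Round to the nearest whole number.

Taking area as weight: label card 111·54 = 5994, sculpture shelf 68·59 = 4012, large canvas 71·56 = 3976, triptych panel 33·15 = 495, small canvas 52·31 = 1612, photograph 71·58 = 4118. Sum 20207.
Σw·y = 1675194; ȳ = 1675194/20207 ≈ 82.90.

y ≈ 83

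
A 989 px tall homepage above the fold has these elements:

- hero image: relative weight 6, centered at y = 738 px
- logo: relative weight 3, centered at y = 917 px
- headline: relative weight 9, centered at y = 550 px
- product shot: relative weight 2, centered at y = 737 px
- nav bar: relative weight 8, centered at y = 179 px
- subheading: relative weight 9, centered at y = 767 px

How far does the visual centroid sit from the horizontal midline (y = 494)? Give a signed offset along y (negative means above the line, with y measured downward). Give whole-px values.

≈ 99 px

Weights sum to 6 + 3 + 9 + 2 + 8 + 9 = 37.
Σw·y = 21938; ȳ = 21938/37 ≈ 592.92.
Offset from y = 494: 592.92 − 494 ≈ 98.92.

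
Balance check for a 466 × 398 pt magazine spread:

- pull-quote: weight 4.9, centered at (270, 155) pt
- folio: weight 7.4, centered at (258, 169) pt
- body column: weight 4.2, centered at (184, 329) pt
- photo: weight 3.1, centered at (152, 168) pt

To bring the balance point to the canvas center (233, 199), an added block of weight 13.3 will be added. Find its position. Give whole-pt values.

New total weight: (4.9 + 7.4 + 4.2 + 3.1) + 13.3 = 32.9.
x: target moment 32.9×233 = 7665.7; current 4.9·270 + 7.4·258 + 4.2·184 + 3.1·152 = 4476.2; the added block supplies 3189.5, so x = 3189.5/13.3 ≈ 239.81.
y: target moment 32.9×199 = 6547.1; current 4.9·155 + 7.4·169 + 4.2·329 + 3.1·168 = 3912.7; the added block supplies 2634.4, so y = 2634.4/13.3 ≈ 198.08.

(240, 198)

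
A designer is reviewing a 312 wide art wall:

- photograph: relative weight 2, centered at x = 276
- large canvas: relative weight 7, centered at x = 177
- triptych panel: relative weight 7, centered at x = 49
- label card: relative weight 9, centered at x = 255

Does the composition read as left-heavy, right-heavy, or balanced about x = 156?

right-heavy

Σw = 2 + 7 + 7 + 9 = 25.
x: (2·276 + 7·177 + 7·49 + 9·255) / 25 = 4429 / 25 ≈ 177.16
177.2 lies right of the midline 156, so the layout is right-heavy.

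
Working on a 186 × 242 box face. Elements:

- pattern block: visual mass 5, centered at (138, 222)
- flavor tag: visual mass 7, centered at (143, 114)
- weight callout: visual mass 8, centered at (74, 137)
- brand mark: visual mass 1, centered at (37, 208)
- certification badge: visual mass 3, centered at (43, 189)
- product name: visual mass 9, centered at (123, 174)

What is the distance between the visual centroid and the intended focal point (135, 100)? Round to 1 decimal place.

≈ 67.7

Total weight = 5 + 7 + 8 + 1 + 3 + 9 = 33.
Σw·x = 3556; x̄ = 3556/33 ≈ 107.76.
y: moment 5345 / weight 33 ≈ 161.97
Relative to (135, 100): Δ = (-27.24, 61.97); |Δ| = √(-27.24² + 61.97²) ≈ 67.69.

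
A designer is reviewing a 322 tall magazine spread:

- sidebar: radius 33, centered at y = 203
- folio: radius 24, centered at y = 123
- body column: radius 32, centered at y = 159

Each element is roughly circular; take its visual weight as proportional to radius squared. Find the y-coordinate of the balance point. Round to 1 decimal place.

y ≈ 169.1

Weights ∝ r²: sidebar 33² = 1089, folio 24² = 576, body column 32² = 1024; Σw = 2689.
y-moment: 1089·203 + 576·123 + 1024·159 = 454731; centroid 454731/2689 ≈ 169.11.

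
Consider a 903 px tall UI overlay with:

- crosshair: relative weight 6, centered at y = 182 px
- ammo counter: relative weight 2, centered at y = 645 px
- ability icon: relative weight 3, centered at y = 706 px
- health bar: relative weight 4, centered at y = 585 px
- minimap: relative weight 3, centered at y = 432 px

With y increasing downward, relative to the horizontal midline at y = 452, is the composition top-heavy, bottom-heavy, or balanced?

balanced

Weights sum to 6 + 2 + 3 + 4 + 3 = 18.
Σw·y = 6·182 + 2·645 + 3·706 + 4·585 + 3·432 = 8136, so ȳ = 8136/18 ≈ 452.00.
452.00 = 452 exactly: balanced.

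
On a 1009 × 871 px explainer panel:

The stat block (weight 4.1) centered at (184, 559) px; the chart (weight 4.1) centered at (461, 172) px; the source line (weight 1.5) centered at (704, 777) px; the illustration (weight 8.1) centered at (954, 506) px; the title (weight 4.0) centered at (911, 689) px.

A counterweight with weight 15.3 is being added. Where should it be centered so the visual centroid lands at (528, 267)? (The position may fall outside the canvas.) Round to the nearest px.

After adding the counterweight, total weight = 4.1 + 4.1 + 1.5 + 8.1 + 4.0 + 15.3 = 37.1.
x: target moment 37.1×528 = 19588.8; current 4.1·184 + 4.1·461 + 1.5·704 + 8.1·954 + 4.0·911 = 15071.9; the counterweight supplies 4516.9, so x = 4516.9/15.3 ≈ 295.22.
y: target moment 37.1×267 = 9905.7; current 4.1·559 + 4.1·172 + 1.5·777 + 8.1·506 + 4.0·689 = 11017.2; the counterweight supplies -1111.5, so y = -1111.5/15.3 ≈ -72.65.

(295, -73)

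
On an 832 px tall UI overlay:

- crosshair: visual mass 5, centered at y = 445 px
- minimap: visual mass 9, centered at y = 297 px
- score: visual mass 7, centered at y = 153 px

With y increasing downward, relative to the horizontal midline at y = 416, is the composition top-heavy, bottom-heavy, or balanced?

top-heavy

Total weight = 5 + 9 + 7 = 21.
Σw·y = 5·445 + 9·297 + 7·153 = 5969, so ȳ = 5969/21 ≈ 284.24.
Since 284.2 is above (smaller y than) 416, the composition reads top-heavy.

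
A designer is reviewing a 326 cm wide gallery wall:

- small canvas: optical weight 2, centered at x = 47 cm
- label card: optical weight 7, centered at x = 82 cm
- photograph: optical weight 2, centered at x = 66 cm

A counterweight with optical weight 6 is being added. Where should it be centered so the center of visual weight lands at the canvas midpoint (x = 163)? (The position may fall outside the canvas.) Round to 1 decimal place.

New total weight: (2 + 7 + 2) + 6 = 17.
Along x: (800 + 6·x) / 17 = 163 (existing moment 2·47 + 7·82 + 2·66 = 800) ⇒ x = (2771 − 800) / 6 ≈ 328.50.

x ≈ 328.5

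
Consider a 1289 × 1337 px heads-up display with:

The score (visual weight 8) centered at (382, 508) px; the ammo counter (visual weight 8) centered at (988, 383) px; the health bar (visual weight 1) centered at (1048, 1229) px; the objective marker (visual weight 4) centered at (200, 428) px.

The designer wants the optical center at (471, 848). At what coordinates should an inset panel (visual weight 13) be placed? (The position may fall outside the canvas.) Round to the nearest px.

New total weight: (8 + 8 + 1 + 4) + 13 = 34.
x: need Σw·x = 34·471 = 16014. Existing = 8·382 + 8·988 + 1·1048 + 4·200 = 12808. Remainder 3206 / 13 ≈ 246.62.
y: need Σw·y = 34·848 = 28832. Existing = 8·508 + 8·383 + 1·1229 + 4·428 = 10069. Remainder 18763 / 13 ≈ 1443.31.

(247, 1443)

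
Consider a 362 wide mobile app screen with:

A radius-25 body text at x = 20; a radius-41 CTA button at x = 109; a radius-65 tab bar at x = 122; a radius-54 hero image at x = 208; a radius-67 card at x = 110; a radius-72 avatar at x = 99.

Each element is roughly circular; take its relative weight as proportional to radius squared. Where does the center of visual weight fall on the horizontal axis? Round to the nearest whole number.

Weights ∝ r²: body text 25² = 625, CTA button 41² = 1681, tab bar 65² = 4225, hero image 54² = 2916, card 67² = 4489, avatar 72² = 5184; Σw = 19120.
x: (625·20 + 1681·109 + 4225·122 + 2916·208 + 4489·110 + 5184·99) / 19120 = 2324713 / 19120 ≈ 121.59

x ≈ 122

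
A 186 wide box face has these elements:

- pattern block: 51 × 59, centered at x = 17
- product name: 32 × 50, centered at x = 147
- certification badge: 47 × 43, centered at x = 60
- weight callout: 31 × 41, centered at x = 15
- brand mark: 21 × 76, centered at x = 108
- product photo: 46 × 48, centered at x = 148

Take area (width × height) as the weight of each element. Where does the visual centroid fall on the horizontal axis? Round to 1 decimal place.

Areas: pattern block 51·59 = 3009, product name 32·50 = 1600, certification badge 47·43 = 2021, weight callout 31·41 = 1271, brand mark 21·76 = 1596, product photo 46·48 = 2208. Total weight = 11705.
Σw·x = 925830; x̄ = 925830/11705 ≈ 79.10.

x ≈ 79.1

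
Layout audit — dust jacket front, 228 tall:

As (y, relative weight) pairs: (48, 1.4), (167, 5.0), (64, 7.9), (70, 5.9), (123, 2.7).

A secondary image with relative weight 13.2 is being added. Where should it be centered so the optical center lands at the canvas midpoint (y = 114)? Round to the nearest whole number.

y ≈ 149

After adding the secondary image, total weight = 1.4 + 5.0 + 7.9 + 5.9 + 2.7 + 13.2 = 36.1.
y: target moment 36.1×114 = 4115.4; current 1.4·48 + 5.0·167 + 7.9·64 + 5.9·70 + 2.7·123 = 2152.9; the secondary image supplies 1962.5, so y = 1962.5/13.2 ≈ 148.67.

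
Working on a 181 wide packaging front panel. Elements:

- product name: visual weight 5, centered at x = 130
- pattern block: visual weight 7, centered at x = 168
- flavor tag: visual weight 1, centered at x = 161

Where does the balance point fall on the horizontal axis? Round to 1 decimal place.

x ≈ 152.8

Weights sum to 5 + 7 + 1 = 13.
x-moment: 5·130 + 7·168 + 1·161 = 1987; centroid 1987/13 ≈ 152.85.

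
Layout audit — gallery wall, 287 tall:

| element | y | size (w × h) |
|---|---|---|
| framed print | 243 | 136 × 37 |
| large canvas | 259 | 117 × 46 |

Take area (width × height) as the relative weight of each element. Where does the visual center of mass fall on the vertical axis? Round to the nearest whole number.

Areas: framed print 136·37 = 5032, large canvas 117·46 = 5382. Total weight = 10414.
y: (5032·243 + 5382·259) / 10414 = 2616714 / 10414 ≈ 251.27

y ≈ 251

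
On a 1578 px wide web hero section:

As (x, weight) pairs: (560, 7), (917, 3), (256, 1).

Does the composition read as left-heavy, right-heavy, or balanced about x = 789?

left-heavy

Σw = 7 + 3 + 1 = 11.
x-moment: 7·560 + 3·917 + 1·256 = 6927; centroid 6927/11 ≈ 629.73.
629.7 vs midline 789 → left-heavy.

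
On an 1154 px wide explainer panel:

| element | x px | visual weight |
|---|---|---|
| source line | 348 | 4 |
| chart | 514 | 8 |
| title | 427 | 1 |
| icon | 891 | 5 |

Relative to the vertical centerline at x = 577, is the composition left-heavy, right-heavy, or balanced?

Σw = 4 + 8 + 1 + 5 = 18.
x-moment: 4·348 + 8·514 + 1·427 + 5·891 = 10386; centroid 10386/18 ≈ 577.00.
577.00 = 577 exactly: balanced.

balanced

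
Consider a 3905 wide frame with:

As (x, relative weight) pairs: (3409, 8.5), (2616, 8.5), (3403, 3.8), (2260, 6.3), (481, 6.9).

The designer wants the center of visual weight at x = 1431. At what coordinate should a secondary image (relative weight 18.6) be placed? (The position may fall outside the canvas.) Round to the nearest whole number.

With the secondary image, Σw becomes 8.5 + 8.5 + 3.8 + 6.3 + 6.9 + 18.6 = 52.6.
x: target moment 52.6×1431 = 75270.6; current 8.5·3409 + 8.5·2616 + 3.8·3403 + 6.3·2260 + 6.9·481 = 81700.8; the secondary image supplies -6430.2, so x = -6430.2/18.6 ≈ -345.71.

x ≈ -346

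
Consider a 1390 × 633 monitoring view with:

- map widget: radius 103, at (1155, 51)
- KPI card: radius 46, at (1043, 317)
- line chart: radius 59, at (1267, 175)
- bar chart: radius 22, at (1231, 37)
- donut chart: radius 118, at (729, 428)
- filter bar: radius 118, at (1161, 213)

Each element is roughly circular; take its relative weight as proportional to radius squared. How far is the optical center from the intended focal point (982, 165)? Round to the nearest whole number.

≈ 89

r² weights: map widget 103² = 10609, KPI card 46² = 2116, line chart 59² = 3481, bar chart 22² = 484, donut chart 118² = 13924, filter bar 118² = 13924. Total = 44538.
x-moment: 10609·1155 + 2116·1043 + 3481·1267 + 484·1231 + 13924·729 + 13924·1161 = 45782974; centroid 45782974/44538 ≈ 1027.95.
y-moment: 10609·51 + 2116·317 + 3481·175 + 484·37 + 13924·428 + 13924·213 = 10764198; centroid 10764198/44538 ≈ 241.69.
From (982, 165): dx = 45.95, dy = 76.69, so the distance is √(dx²+dy²) ≈ 89.40.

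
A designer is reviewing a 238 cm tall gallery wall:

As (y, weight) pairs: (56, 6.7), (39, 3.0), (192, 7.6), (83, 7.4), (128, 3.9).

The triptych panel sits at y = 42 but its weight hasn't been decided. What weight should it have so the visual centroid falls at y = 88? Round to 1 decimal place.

Fixed elements: Σw = 6.7 + 3.0 + 7.6 + 7.4 + 3.9 = 28.6, Σw·y = 6.7·56 + 3.0·39 + 7.6·192 + 7.4·83 + 3.9·128 = 3064.8.
Balance at y = 88 requires (3064.8 + w·42) / (28.6 + w) = 88.
Rearranging, w·(42 − 88) = 88·28.6 − 3064.8 = -548.0, so w ≈ -548.0/-46 = 11.91.

w ≈ 11.9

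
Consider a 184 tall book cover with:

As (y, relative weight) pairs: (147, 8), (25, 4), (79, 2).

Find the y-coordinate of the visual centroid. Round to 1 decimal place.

Weights sum to 8 + 4 + 2 = 14.
Σw·y = 8·147 + 4·25 + 2·79 = 1434, so ȳ = 1434/14 ≈ 102.43.

y ≈ 102.4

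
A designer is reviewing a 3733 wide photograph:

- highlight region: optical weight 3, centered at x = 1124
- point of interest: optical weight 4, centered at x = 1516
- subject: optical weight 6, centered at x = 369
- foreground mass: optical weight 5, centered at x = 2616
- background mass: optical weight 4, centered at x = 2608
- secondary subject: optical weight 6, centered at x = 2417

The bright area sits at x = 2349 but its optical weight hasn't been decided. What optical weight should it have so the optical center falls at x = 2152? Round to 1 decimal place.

Known weights sum to 3 + 4 + 6 + 5 + 4 + 6 = 28; their moment is 3·1124 + 4·1516 + 6·369 + 5·2616 + 4·2608 + 6·2417 = 49664.
Set Σw·x/Σw = 2152: (49664 + 2349w) = 2152·(28 + w).
Rearranging, w·(2349 − 2152) = 2152·28 − 49664 = 10592, so w ≈ 10592/197 = 53.77.

w ≈ 53.8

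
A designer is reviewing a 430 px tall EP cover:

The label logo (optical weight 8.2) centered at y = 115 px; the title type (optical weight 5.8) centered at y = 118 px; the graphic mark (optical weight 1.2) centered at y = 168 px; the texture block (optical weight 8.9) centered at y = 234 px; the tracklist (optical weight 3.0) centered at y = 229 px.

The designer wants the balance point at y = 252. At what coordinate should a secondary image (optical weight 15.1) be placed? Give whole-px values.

With the secondary image, Σw becomes 8.2 + 5.8 + 1.2 + 8.9 + 3.0 + 15.1 = 42.2.
y: need Σw·y = 42.2·252 = 10634.4. Existing = 8.2·115 + 5.8·118 + 1.2·168 + 8.9·234 + 3.0·229 = 4598.6. Remainder 6035.8 / 15.1 ≈ 399.72.

y ≈ 400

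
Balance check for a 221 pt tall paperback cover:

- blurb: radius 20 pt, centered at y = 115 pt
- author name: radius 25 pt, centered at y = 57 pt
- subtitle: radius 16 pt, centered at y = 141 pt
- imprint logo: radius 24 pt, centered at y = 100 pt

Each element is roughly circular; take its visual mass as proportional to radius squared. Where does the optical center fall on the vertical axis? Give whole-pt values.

y ≈ 94

Weights ∝ r²: blurb 20² = 400, author name 25² = 625, subtitle 16² = 256, imprint logo 24² = 576; Σw = 1857.
y-moment: 400·115 + 625·57 + 256·141 + 576·100 = 175321; centroid 175321/1857 ≈ 94.41.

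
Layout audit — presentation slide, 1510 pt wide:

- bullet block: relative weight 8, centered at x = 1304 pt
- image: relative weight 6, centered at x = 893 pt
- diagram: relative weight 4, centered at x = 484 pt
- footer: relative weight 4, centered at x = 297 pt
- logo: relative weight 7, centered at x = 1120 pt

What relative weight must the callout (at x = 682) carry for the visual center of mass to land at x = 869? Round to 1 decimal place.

Existing Σw = 29 (8 + 6 + 4 + 4 + 7); existing moment 8·1304 + 6·893 + 4·484 + 4·297 + 7·1120 = 26754.
Balance at x = 869 requires (26754 + w·682) / (29 + w) = 869.
Rearranging, w·(682 − 869) = 869·29 − 26754 = -1553, so w ≈ -1553/-187 = 8.30.

w ≈ 8.3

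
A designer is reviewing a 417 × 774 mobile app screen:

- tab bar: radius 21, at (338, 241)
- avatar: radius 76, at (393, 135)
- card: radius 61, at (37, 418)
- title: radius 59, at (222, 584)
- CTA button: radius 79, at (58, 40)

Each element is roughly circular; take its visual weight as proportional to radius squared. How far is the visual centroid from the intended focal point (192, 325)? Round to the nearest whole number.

r² weights: tab bar 21² = 441, avatar 76² = 5776, card 61² = 3721, title 59² = 3481, CTA button 79² = 6241. Total = 19660.
x-moment: 441·338 + 5776·393 + 3721·37 + 3481·222 + 6241·58 = 3691463; centroid 3691463/19660 ≈ 187.77.
y-moment: 441·241 + 5776·135 + 3721·418 + 3481·584 + 6241·40 = 4723963; centroid 4723963/19660 ≈ 240.28.
Relative to (192, 325): Δ = (-4.23, -84.72); |Δ| = √(-4.23² + -84.72²) ≈ 84.82.

≈ 85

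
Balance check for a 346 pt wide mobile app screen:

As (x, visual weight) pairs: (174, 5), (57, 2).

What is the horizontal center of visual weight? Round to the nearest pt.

Σw = 5 + 2 = 7.
x-moment: 5·174 + 2·57 = 984; centroid 984/7 ≈ 140.57.

x ≈ 141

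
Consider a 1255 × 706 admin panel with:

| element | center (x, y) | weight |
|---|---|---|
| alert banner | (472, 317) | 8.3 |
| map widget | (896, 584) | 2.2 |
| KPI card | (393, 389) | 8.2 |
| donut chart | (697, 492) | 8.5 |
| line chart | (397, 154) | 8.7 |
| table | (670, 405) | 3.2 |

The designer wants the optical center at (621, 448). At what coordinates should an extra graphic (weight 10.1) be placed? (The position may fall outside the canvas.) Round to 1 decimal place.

(982.1, 803.8)

New total weight: (8.3 + 2.2 + 8.2 + 8.5 + 8.7 + 3.2) + 10.1 = 49.2.
Along x: (20633.8 + 10.1·x) / 49.2 = 621 (existing moment 8.3·472 + 2.2·896 + 8.2·393 + 8.5·697 + 8.7·397 + 3.2·670 = 20633.8) ⇒ x = (30553.2 − 20633.8) / 10.1 ≈ 982.12.
Along y: (13923.5 + 10.1·y) / 49.2 = 448 (existing moment 8.3·317 + 2.2·584 + 8.2·389 + 8.5·492 + 8.7·154 + 3.2·405 = 13923.5) ⇒ y = (22041.6 − 13923.5) / 10.1 ≈ 803.77.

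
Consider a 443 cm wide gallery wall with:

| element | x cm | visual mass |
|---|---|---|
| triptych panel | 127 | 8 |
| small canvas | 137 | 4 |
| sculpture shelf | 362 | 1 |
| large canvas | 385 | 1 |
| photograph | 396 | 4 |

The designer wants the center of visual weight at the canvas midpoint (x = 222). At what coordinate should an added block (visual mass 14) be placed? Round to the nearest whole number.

New total weight: (8 + 4 + 1 + 1 + 4) + 14 = 32.
x: target moment 32×222 = 7104; current 8·127 + 4·137 + 1·362 + 1·385 + 4·396 = 3895; the added block supplies 3209, so x = 3209/14 ≈ 229.21.

x ≈ 229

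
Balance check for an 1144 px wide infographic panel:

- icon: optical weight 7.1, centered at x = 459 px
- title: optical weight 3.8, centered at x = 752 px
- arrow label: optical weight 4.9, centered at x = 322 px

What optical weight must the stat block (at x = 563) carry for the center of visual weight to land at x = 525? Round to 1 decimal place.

Existing Σw = 15.8 (7.1 + 3.8 + 4.9); existing moment 7.1·459 + 3.8·752 + 4.9·322 = 7694.3.
Balance at x = 525 requires (7694.3 + w·563) / (15.8 + w) = 525.
So w = (525·15.8 − 7694.3)/(563 − 525) = 600.7/38 ≈ 15.81.

w ≈ 15.8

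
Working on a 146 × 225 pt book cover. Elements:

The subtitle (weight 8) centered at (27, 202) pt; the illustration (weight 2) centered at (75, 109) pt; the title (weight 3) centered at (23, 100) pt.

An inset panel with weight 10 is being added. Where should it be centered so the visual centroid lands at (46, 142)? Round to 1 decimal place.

After adding the inset panel, total weight = 8 + 2 + 3 + 10 = 23.
x: target moment 23×46 = 1058; current 8·27 + 2·75 + 3·23 = 435; the inset panel supplies 623, so x = 623/10 ≈ 62.30.
y: target moment 23×142 = 3266; current 8·202 + 2·109 + 3·100 = 2134; the inset panel supplies 1132, so y = 1132/10 ≈ 113.20.

(62.3, 113.2)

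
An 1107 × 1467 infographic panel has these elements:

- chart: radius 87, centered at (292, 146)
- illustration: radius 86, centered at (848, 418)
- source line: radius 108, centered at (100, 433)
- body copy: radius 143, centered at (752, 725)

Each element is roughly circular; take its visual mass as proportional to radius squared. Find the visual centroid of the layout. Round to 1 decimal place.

Weights ∝ r²: chart 87² = 7569, illustration 86² = 7396, source line 108² = 11664, body copy 143² = 20449; Σw = 47078.
x-moment: 7569·292 + 7396·848 + 11664·100 + 20449·752 = 25026004; centroid 25026004/47078 ≈ 531.59.
y-moment: 7569·146 + 7396·418 + 11664·433 + 20449·725 = 24072639; centroid 24072639/47078 ≈ 511.34.

(531.6, 511.3)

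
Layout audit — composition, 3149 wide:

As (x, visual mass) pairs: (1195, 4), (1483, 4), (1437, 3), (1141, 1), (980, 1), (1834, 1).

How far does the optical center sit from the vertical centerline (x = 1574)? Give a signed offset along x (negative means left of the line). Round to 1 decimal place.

Total weight = 4 + 4 + 3 + 1 + 1 + 1 = 14.
x: moment 18978 / weight 14 ≈ 1355.57
Difference: 1355.57 − 1574 ≈ -218.43.

≈ -218.4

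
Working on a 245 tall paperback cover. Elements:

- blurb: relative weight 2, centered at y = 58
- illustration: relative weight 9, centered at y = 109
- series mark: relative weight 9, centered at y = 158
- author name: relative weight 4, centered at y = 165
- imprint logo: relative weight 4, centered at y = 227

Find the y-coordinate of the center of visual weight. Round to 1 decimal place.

y ≈ 146.0

Weights sum to 2 + 9 + 9 + 4 + 4 = 28.
Σw·y = 2·58 + 9·109 + 9·158 + 4·165 + 4·227 = 4087, so ȳ = 4087/28 ≈ 145.96.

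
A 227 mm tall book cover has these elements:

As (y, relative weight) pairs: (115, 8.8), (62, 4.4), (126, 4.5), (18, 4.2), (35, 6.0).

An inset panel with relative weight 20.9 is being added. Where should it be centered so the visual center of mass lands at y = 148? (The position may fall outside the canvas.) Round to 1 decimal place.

y ≈ 243.3

With the inset panel, Σw becomes 8.8 + 4.4 + 4.5 + 4.2 + 6.0 + 20.9 = 48.8.
y: target moment 48.8×148 = 7222.4; current 8.8·115 + 4.4·62 + 4.5·126 + 4.2·18 + 6.0·35 = 2137.4; the inset panel supplies 5085.0, so y = 5085.0/20.9 ≈ 243.30.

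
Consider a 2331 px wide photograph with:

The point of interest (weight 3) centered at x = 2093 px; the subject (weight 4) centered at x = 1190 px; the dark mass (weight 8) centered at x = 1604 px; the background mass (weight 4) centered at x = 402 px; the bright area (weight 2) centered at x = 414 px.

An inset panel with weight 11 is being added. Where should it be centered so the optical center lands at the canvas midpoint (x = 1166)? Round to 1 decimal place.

With the inset panel, Σw becomes 3 + 4 + 8 + 4 + 2 + 11 = 32.
Along x: (26307 + 11·x) / 32 = 1166 (existing moment 3·2093 + 4·1190 + 8·1604 + 4·402 + 2·414 = 26307) ⇒ x = (37312 − 26307) / 11 ≈ 1000.45.

x ≈ 1000.5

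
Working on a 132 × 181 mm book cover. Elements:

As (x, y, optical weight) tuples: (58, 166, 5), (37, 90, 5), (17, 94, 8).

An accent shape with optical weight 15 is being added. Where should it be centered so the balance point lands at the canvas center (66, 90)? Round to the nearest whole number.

(104, 63)

New total weight: (5 + 5 + 8) + 15 = 33.
Along x: (611 + 15·x) / 33 = 66 (existing moment 5·58 + 5·37 + 8·17 = 611) ⇒ x = (2178 − 611) / 15 ≈ 104.47.
Along y: (2032 + 15·y) / 33 = 90 (existing moment 5·166 + 5·90 + 8·94 = 2032) ⇒ y = (2970 − 2032) / 15 ≈ 62.53.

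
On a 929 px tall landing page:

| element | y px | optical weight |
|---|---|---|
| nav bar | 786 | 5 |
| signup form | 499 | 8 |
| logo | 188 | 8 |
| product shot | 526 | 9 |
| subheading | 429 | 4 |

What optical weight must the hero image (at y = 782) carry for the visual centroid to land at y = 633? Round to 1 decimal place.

Known weights sum to 5 + 8 + 8 + 9 + 4 = 34; their moment is 5·786 + 8·499 + 8·188 + 9·526 + 4·429 = 15876.
Balance at y = 633 requires (15876 + w·782) / (34 + w) = 633.
Solving: w = (633·34 − 15876) / (782 − 633) = 5646 / 149 ≈ 37.89.

w ≈ 37.9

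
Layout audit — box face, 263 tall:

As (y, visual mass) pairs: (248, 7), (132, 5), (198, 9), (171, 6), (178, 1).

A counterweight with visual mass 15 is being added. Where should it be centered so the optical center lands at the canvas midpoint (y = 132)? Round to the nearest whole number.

New total weight: (7 + 5 + 9 + 6 + 1) + 15 = 43.
y: need Σw·y = 43·132 = 5676. Existing = 7·248 + 5·132 + 9·198 + 6·171 + 1·178 = 5382. Remainder 294 / 15 ≈ 19.60.

y ≈ 20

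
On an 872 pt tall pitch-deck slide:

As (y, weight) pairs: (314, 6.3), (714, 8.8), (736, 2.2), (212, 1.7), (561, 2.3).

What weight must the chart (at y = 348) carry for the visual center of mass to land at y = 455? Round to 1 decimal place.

w ≈ 17.2

Fixed elements: Σw = 6.3 + 8.8 + 2.2 + 1.7 + 2.3 = 21.3, Σw·y = 6.3·314 + 8.8·714 + 2.2·736 + 1.7·212 + 2.3·561 = 11531.3.
For the centroid to hit 455: (11531.3 + w·348) / (21.3 + w) = 455.
So w = (455·21.3 − 11531.3)/(348 − 455) = -1839.8/-107 ≈ 17.19.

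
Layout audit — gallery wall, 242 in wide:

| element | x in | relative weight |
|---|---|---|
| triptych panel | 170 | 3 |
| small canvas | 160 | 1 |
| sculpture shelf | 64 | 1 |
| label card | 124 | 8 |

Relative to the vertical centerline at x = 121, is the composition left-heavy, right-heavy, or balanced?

right-heavy

Total weight = 3 + 1 + 1 + 8 = 13.
x: (3·170 + 1·160 + 1·64 + 8·124) / 13 = 1726 / 13 ≈ 132.77
132.8 lies right of the midline 121, so the layout is right-heavy.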